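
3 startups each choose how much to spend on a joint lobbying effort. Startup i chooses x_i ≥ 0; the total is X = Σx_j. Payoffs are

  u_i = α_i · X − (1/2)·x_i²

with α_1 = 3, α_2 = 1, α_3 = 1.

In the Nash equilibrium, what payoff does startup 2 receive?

Startup i's FOC: ∂u_i/∂x_i = α_i − x_i = 0, so x_i* = α_i.
NE contributions = (3, 1, 1); X = 5.
u_2 = α_2·X − ½·(x_2)² = 1·5 − ½·1² = 4.5.

4.5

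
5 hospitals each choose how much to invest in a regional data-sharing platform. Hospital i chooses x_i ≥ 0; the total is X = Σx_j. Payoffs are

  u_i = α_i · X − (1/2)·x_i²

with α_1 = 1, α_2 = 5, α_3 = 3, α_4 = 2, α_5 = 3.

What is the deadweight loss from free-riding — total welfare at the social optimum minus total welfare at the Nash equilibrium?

Hospital i's FOC: ∂u_i/∂x_i = α_i − x_i = 0, so x_i* = α_i.
NE contributions = (1, 5, 3, 2, 3); X = 14.
W^NE = (Σα)·X − ½Σα_i² = 14² − ½·48 = 172.
Planner sets x_i = Σα_j = 14 for every i, so X^SO = 5·14 = 70.
W^SO = (Σα)·X^SO − ½·5·(Σα)² = (5/2)·14² = 490.
Deadweight loss = W^SO − W^NE = 318.

318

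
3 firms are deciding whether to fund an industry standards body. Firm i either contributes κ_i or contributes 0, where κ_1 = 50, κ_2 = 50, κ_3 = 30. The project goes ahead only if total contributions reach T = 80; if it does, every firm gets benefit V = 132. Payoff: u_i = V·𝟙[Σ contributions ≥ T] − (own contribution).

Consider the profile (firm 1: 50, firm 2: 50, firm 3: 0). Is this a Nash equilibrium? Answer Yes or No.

Yes

Total = 100 ≥ 80: provided.
Firm 1 (pledges 50, payoff 82): dropping to 0 → total 50, payoff 0. No gain.
Firm 2 (pledges 50, payoff 82): dropping to 0 → total 50, payoff 0. No gain.
Firm 3 (pledges 0, payoff 132): pledging 30 → total 130, payoff 102. No gain.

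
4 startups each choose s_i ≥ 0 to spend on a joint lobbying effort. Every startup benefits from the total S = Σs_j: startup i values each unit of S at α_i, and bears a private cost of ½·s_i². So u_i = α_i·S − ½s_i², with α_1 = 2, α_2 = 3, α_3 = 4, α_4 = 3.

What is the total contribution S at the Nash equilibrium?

Startup i's FOC: ∂u_i/∂s_i = α_i − s_i = 0, so s_i* = α_i.
NE contributions = (2, 3, 4, 3); S = 12.

12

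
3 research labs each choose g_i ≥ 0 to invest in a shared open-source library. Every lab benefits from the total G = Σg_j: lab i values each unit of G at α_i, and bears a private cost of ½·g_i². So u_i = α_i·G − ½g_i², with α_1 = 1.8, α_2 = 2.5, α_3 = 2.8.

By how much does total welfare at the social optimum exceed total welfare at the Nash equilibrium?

33.87

Lab i's FOC: ∂u_i/∂g_i = α_i − g_i = 0, so g_i* = α_i.
NE contributions = (1.8, 2.5, 2.8); G = 7.1.
W^NE = (Σα)·G − ½Σα_i² = 7.1² − ½·17.33 = 41.745.
Planner sets g_i = Σα_j = 7.1 for every i, so G^SO = 3·7.1 = 21.3.
W^SO = (Σα)·G^SO − ½·3·(Σα)² = (3/2)·7.1² = 75.615.
Deadweight loss = W^SO − W^NE = 33.87.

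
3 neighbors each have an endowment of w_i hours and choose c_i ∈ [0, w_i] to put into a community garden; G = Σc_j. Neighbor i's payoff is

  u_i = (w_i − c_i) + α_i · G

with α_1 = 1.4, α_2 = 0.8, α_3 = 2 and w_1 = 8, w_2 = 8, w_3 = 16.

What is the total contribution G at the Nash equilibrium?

∂u_i/∂c_i = α_i − 1, so neighbor i contributes w_i if α_i > 1, else 0.
α_i > 1 for i ∈ {1, 3}; NE contributions (8, 0, 16), G = 24.

24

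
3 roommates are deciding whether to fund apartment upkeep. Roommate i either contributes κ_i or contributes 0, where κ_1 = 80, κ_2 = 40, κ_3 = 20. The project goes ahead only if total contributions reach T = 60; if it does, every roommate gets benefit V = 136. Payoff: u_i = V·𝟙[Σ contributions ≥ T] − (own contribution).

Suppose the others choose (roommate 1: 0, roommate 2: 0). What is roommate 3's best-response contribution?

Others' total = 0. Even contributing 20 gives 20 < 60: no benefit either way.
Best response: 0.

0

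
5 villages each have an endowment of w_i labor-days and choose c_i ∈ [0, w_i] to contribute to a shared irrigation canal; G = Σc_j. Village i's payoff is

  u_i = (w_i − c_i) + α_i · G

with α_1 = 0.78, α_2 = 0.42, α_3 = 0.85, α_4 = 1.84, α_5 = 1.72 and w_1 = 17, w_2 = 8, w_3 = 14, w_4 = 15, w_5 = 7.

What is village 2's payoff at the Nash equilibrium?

17.24

∂u_i/∂c_i = α_i − 1, so village i contributes w_i if α_i > 1, else 0.
α_i > 1 for i ∈ {4, 5}; NE contributions (0, 0, 0, 15, 7), G = 22.
u_2 = (8 − 0) + 0.42·22 = 17.24.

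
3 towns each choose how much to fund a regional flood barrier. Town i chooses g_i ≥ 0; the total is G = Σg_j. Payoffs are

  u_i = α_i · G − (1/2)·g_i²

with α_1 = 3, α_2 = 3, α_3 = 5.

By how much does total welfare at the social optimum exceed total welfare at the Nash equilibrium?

Town i's FOC: ∂u_i/∂g_i = α_i − g_i = 0, so g_i* = α_i.
NE contributions = (3, 3, 5); G = 11.
W^NE = (Σα)·G − ½Σα_i² = 11² − ½·43 = 99.5.
Planner sets g_i = Σα_j = 11 for every i, so G^SO = 3·11 = 33.
W^SO = (Σα)·G^SO − ½·3·(Σα)² = (3/2)·11² = 181.5.
Deadweight loss = W^SO − W^NE = 82.

82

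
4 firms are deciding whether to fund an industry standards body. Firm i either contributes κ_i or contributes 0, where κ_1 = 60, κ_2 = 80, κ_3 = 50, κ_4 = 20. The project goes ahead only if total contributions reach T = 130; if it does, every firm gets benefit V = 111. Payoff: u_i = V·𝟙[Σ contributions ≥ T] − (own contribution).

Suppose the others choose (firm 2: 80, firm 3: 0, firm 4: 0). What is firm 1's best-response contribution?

Others' total = 80. Contributing 60 brings total to 140 ≥ 130: gain V − κ_1 = 51.
Best response: 60.

60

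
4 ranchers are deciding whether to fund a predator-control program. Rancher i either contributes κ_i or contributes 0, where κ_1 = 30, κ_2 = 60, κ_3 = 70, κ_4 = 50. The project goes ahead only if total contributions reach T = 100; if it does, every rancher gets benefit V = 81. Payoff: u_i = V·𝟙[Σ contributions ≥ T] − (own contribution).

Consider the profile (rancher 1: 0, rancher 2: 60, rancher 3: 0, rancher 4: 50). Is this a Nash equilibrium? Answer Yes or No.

Yes

Total = 110 ≥ 100: provided.
Rancher 1 (pledges 0, payoff 81): pledging 30 → total 140, payoff 51. No gain.
Rancher 2 (pledges 60, payoff 21): dropping to 0 → total 50, payoff 0. No gain.
Rancher 3 (pledges 0, payoff 81): pledging 70 → total 180, payoff 11. No gain.
Rancher 4 (pledges 50, payoff 31): dropping to 0 → total 60, payoff 0. No gain.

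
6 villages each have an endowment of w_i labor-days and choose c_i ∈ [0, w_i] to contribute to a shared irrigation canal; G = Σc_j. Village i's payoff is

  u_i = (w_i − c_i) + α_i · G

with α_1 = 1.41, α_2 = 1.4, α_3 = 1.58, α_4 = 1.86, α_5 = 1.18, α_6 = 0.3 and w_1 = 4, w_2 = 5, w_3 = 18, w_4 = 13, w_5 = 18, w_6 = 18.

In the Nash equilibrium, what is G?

∂u_i/∂c_i = α_i − 1, so village i contributes w_i if α_i > 1, else 0.
α_i > 1 for i ∈ {1, 2, 3, 4, 5}; NE contributions (4, 5, 18, 13, 18, 0), G = 58.

58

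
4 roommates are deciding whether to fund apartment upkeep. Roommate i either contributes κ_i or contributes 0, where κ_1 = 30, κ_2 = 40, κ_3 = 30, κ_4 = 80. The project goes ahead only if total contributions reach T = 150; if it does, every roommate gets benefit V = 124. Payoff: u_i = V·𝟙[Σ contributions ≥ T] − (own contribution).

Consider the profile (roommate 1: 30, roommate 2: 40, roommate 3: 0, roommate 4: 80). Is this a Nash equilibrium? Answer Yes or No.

Yes

Total = 150 ≥ 150: provided.
Roommate 1 (pledges 30, payoff 94): dropping to 0 → total 120, payoff 0. No gain.
Roommate 2 (pledges 40, payoff 84): dropping to 0 → total 110, payoff 0. No gain.
Roommate 3 (pledges 0, payoff 124): pledging 30 → total 180, payoff 94. No gain.
Roommate 4 (pledges 80, payoff 44): dropping to 0 → total 70, payoff 0. No gain.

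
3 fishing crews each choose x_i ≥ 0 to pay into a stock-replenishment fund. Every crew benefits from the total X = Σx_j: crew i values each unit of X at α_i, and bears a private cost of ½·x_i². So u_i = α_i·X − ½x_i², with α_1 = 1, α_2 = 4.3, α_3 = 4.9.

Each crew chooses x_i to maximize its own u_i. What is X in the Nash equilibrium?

Crew i's FOC: ∂u_i/∂x_i = α_i − x_i = 0, so x_i* = α_i.
NE contributions = (1, 4.3, 4.9); X = 10.2.

10.2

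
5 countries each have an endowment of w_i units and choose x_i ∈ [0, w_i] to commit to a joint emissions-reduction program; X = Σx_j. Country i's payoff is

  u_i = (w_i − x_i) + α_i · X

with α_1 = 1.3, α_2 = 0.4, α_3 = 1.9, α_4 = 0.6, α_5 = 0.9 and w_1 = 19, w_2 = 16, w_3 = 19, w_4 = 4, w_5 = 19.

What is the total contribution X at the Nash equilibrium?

38

∂u_i/∂x_i = α_i − 1, so country i contributes w_i if α_i > 1, else 0.
α_i > 1 for i ∈ {1, 3}; NE contributions (19, 0, 19, 0, 0), X = 38.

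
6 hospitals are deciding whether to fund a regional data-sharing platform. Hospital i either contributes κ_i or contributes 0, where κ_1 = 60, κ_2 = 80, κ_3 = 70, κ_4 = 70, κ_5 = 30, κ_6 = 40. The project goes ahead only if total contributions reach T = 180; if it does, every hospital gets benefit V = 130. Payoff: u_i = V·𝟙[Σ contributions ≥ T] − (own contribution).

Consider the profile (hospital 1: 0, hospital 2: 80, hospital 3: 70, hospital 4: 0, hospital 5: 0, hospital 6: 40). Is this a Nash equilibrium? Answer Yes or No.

Total = 190 ≥ 180: provided.
Hospital 1 (pledges 0, payoff 130): pledging 60 → total 250, payoff 70. No gain.
Hospital 2 (pledges 80, payoff 50): dropping to 0 → total 110, payoff 0. No gain.
Hospital 3 (pledges 70, payoff 60): dropping to 0 → total 120, payoff 0. No gain.
Hospital 4 (pledges 0, payoff 130): pledging 70 → total 260, payoff 60. No gain.
Hospital 5 (pledges 0, payoff 130): pledging 30 → total 220, payoff 100. No gain.
Hospital 6 (pledges 40, payoff 90): dropping to 0 → total 150, payoff 0. No gain.

Yes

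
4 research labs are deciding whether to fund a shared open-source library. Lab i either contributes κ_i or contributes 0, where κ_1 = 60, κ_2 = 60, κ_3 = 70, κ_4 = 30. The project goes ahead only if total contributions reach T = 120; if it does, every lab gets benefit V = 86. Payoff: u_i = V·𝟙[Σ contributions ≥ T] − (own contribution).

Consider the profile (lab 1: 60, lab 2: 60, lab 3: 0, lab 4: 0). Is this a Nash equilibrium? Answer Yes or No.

Yes

Total = 120 ≥ 120: provided.
Lab 1 (pledges 60, payoff 26): dropping to 0 → total 60, payoff 0. No gain.
Lab 2 (pledges 60, payoff 26): dropping to 0 → total 60, payoff 0. No gain.
Lab 3 (pledges 0, payoff 86): pledging 70 → total 190, payoff 16. No gain.
Lab 4 (pledges 0, payoff 86): pledging 30 → total 150, payoff 56. No gain.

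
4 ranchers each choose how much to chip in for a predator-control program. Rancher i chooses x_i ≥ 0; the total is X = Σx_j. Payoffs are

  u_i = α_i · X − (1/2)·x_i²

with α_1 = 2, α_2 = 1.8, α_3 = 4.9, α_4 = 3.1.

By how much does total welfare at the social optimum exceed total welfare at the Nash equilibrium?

Rancher i's FOC: ∂u_i/∂x_i = α_i − x_i = 0, so x_i* = α_i.
NE contributions = (2, 1.8, 4.9, 3.1); X = 11.8.
W^NE = (Σα)·X − ½Σα_i² = 11.8² − ½·40.86 = 118.81.
Planner sets x_i = Σα_j = 11.8 for every i, so X^SO = 4·11.8 = 47.2.
W^SO = (Σα)·X^SO − ½·4·(Σα)² = (4/2)·11.8² = 278.48.
Deadweight loss = W^SO − W^NE = 159.67.

159.67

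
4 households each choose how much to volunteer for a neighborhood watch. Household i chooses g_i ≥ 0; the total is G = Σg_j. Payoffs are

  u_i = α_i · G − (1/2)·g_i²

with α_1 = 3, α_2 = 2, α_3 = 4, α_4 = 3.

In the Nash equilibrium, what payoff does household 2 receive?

22

Household i's FOC: ∂u_i/∂g_i = α_i − g_i = 0, so g_i* = α_i.
NE contributions = (3, 2, 4, 3); G = 12.
u_2 = α_2·G − ½·(g_2)² = 2·12 − ½·2² = 22.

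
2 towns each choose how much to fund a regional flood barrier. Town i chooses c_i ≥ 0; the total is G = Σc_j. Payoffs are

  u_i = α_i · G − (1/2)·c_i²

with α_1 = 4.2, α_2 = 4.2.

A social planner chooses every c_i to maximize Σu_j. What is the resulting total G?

Planner FOC: ∂(Σu_j)/∂c_i = (Σα_j) − c_i = 0, so c_i^SO = Σα_j = 8.4 for every i; G^SO = 16.8.

16.8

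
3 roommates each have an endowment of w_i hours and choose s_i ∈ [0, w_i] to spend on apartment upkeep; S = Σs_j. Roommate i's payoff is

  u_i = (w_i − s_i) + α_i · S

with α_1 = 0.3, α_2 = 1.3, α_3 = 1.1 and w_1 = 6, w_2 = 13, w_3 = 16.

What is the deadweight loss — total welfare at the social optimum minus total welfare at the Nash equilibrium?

∂u_i/∂s_i = α_i − 1, so roommate i contributes w_i if α_i > 1, else 0.
α_i > 1 for i ∈ {2, 3}; NE contributions (0, 13, 16), S = 29.
W^NE = Σw_i − S^NE + (Σα_i)·S^NE = 35 + 1.7·29 = 84.3.
Planner: ∂(Σu_j)/∂s_i = Σα_j − 1 = 1.7 > 0, so everyone contributes w_i; S^SO = 35, W^SO = 35 + 1.7·35 = 94.5.
Deadweight loss = 10.2.

10.2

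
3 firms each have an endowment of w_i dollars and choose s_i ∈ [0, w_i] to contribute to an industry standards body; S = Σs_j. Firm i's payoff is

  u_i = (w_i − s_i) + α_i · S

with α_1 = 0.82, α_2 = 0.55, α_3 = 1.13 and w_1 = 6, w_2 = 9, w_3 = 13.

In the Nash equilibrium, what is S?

∂u_i/∂s_i = α_i − 1, so firm i contributes w_i if α_i > 1, else 0.
α_i > 1 for i ∈ {3}; NE contributions (0, 0, 13), S = 13.

13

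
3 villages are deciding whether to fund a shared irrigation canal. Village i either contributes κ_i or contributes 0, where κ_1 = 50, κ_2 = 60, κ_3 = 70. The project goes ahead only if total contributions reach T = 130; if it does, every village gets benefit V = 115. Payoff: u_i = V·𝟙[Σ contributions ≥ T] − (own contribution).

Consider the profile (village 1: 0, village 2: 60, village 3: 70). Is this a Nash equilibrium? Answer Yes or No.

Total = 130 ≥ 130: provided.
Village 1 (pledges 0, payoff 115): pledging 50 → total 180, payoff 65. No gain.
Village 2 (pledges 60, payoff 55): dropping to 0 → total 70, payoff 0. No gain.
Village 3 (pledges 70, payoff 45): dropping to 0 → total 60, payoff 0. No gain.

Yes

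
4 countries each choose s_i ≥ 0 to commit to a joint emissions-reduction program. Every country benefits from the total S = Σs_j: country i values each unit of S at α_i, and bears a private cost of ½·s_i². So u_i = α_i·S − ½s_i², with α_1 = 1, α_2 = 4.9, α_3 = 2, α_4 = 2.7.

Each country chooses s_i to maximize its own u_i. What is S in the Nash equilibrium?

10.6

Country i's FOC: ∂u_i/∂s_i = α_i − s_i = 0, so s_i* = α_i.
NE contributions = (1, 4.9, 2, 2.7); S = 10.6.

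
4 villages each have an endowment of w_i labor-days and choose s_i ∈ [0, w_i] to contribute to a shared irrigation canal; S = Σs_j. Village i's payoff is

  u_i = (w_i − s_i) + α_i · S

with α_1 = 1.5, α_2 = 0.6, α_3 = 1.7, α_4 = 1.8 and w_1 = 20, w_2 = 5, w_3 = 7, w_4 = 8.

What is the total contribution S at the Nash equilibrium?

∂u_i/∂s_i = α_i − 1, so village i contributes w_i if α_i > 1, else 0.
α_i > 1 for i ∈ {1, 3, 4}; NE contributions (20, 0, 7, 8), S = 35.

35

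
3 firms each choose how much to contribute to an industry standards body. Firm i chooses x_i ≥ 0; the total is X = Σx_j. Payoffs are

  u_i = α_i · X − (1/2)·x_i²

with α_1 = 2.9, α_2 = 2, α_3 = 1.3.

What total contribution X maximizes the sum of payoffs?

18.6

Planner FOC: ∂(Σu_j)/∂x_i = (Σα_j) − x_i = 0, so x_i^SO = Σα_j = 6.2 for every i; X^SO = 18.6.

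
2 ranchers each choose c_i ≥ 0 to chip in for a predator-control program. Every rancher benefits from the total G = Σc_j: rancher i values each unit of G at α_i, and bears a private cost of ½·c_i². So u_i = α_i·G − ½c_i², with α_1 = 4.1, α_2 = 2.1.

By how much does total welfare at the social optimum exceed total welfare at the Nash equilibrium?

Rancher i's FOC: ∂u_i/∂c_i = α_i − c_i = 0, so c_i* = α_i.
NE contributions = (4.1, 2.1); G = 6.2.
W^NE = (Σα)·G − ½Σα_i² = 6.2² − ½·21.22 = 27.83.
Planner sets c_i = Σα_j = 6.2 for every i, so G^SO = 2·6.2 = 12.4.
W^SO = (Σα)·G^SO − ½·2·(Σα)² = (2/2)·6.2² = 38.44.
Deadweight loss = W^SO − W^NE = 10.61.

10.61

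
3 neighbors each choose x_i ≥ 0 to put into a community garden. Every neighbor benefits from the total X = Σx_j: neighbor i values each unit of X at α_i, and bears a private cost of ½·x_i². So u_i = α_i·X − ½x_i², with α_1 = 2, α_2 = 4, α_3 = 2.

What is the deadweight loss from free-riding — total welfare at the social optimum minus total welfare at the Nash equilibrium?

Neighbor i's FOC: ∂u_i/∂x_i = α_i − x_i = 0, so x_i* = α_i.
NE contributions = (2, 4, 2); X = 8.
W^NE = (Σα)·X − ½Σα_i² = 8² − ½·24 = 52.
Planner sets x_i = Σα_j = 8 for every i, so X^SO = 3·8 = 24.
W^SO = (Σα)·X^SO − ½·3·(Σα)² = (3/2)·8² = 96.
Deadweight loss = W^SO − W^NE = 44.

44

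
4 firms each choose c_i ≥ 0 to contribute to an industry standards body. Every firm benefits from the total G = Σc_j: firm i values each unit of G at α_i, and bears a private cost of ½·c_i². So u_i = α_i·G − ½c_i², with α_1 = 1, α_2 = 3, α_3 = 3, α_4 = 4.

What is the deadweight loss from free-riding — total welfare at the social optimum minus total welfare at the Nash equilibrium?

Firm i's FOC: ∂u_i/∂c_i = α_i − c_i = 0, so c_i* = α_i.
NE contributions = (1, 3, 3, 4); G = 11.
W^NE = (Σα)·G − ½Σα_i² = 11² − ½·35 = 103.5.
Planner sets c_i = Σα_j = 11 for every i, so G^SO = 4·11 = 44.
W^SO = (Σα)·G^SO − ½·4·(Σα)² = (4/2)·11² = 242.
Deadweight loss = W^SO − W^NE = 138.5.

138.5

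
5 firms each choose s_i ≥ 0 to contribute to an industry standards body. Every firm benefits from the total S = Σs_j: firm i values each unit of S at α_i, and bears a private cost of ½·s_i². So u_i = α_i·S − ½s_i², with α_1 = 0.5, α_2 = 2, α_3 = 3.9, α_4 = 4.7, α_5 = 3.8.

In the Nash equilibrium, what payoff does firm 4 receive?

Firm i's FOC: ∂u_i/∂s_i = α_i − s_i = 0, so s_i* = α_i.
NE contributions = (0.5, 2, 3.9, 4.7, 3.8); S = 14.9.
u_4 = α_4·S − ½·(s_4)² = 4.7·14.9 − ½·4.7² = 58.985.

58.985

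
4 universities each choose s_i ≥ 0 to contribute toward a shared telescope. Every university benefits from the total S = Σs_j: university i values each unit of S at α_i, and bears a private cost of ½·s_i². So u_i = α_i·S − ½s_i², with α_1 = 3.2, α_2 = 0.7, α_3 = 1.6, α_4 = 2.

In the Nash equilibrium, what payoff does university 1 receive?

University i's FOC: ∂u_i/∂s_i = α_i − s_i = 0, so s_i* = α_i.
NE contributions = (3.2, 0.7, 1.6, 2); S = 7.5.
u_1 = α_1·S − ½·(s_1)² = 3.2·7.5 − ½·3.2² = 18.88.

18.88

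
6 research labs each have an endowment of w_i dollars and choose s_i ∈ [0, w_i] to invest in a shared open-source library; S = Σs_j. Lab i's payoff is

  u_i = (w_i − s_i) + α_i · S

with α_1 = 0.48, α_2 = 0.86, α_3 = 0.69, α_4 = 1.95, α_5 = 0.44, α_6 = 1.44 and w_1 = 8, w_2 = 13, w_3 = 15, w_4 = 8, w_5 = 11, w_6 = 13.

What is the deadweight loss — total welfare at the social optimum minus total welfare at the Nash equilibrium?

∂u_i/∂s_i = α_i − 1, so lab i contributes w_i if α_i > 1, else 0.
α_i > 1 for i ∈ {4, 6}; NE contributions (0, 0, 0, 8, 0, 13), S = 21.
W^NE = Σw_i − S^NE + (Σα_i)·S^NE = 68 + 4.86·21 = 170.06.
Planner: ∂(Σu_j)/∂s_i = Σα_j − 1 = 4.86 > 0, so everyone contributes w_i; S^SO = 68, W^SO = 68 + 4.86·68 = 398.48.
Deadweight loss = 228.42.

228.42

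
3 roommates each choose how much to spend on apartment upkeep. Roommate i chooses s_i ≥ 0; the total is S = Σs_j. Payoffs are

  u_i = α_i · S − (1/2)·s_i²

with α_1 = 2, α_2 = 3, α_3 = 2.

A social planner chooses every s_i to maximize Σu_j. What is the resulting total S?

21

Planner FOC: ∂(Σu_j)/∂s_i = (Σα_j) − s_i = 0, so s_i^SO = Σα_j = 7 for every i; S^SO = 21.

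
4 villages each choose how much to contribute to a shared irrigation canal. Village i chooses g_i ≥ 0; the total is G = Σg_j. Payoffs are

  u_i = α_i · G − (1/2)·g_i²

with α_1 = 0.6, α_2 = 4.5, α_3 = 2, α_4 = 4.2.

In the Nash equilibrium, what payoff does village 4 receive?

Village i's FOC: ∂u_i/∂g_i = α_i − g_i = 0, so g_i* = α_i.
NE contributions = (0.6, 4.5, 2, 4.2); G = 11.3.
u_4 = α_4·G − ½·(g_4)² = 4.2·11.3 − ½·4.2² = 38.64.

38.64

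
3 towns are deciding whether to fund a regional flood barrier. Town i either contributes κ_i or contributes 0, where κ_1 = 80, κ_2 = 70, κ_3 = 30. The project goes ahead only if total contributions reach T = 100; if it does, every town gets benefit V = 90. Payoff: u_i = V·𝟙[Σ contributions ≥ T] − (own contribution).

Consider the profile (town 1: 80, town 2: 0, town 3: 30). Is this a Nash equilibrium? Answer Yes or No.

Yes

Total = 110 ≥ 100: provided.
Town 1 (pledges 80, payoff 10): dropping to 0 → total 30, payoff 0. No gain.
Town 2 (pledges 0, payoff 90): pledging 70 → total 180, payoff 20. No gain.
Town 3 (pledges 30, payoff 60): dropping to 0 → total 80, payoff 0. No gain.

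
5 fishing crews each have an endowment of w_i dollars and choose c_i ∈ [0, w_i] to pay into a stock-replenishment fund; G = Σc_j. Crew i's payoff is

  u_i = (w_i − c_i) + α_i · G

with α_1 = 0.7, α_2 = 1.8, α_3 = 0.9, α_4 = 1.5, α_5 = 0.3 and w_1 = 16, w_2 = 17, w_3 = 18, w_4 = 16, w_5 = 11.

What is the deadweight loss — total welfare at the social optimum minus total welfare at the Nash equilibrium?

189

∂u_i/∂c_i = α_i − 1, so crew i contributes w_i if α_i > 1, else 0.
α_i > 1 for i ∈ {2, 4}; NE contributions (0, 17, 0, 16, 0), G = 33.
W^NE = Σw_i − G^NE + (Σα_i)·G^NE = 78 + 4.2·33 = 216.6.
Planner: ∂(Σu_j)/∂c_i = Σα_j − 1 = 4.2 > 0, so everyone contributes w_i; G^SO = 78, W^SO = 78 + 4.2·78 = 405.6.
Deadweight loss = 189.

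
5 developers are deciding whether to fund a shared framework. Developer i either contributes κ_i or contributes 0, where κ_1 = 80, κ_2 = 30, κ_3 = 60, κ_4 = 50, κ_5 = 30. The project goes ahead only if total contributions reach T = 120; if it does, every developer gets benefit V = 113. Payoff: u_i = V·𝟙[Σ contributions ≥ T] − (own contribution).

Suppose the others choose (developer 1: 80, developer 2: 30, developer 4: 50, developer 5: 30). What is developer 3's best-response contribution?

Others' total = 190 ≥ 120; contributing adds cost 60 for no extra benefit.
Best response: 0.

0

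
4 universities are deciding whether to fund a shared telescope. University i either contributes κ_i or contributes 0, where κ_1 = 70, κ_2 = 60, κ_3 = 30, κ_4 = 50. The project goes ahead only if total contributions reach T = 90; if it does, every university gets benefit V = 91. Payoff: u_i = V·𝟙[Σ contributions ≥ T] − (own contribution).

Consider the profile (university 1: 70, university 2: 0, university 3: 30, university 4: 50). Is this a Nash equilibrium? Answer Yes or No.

No

Total = 150 ≥ 90: provided.
University 1 (pledges 70, payoff 21): dropping to 0 → total 80, payoff 0. No gain.
University 2 (pledges 0, payoff 91): pledging 60 → total 210, payoff 31. No gain.
University 3 (pledges 30, payoff 61): dropping to 0 → total 120, payoff 91. Profitable deviation.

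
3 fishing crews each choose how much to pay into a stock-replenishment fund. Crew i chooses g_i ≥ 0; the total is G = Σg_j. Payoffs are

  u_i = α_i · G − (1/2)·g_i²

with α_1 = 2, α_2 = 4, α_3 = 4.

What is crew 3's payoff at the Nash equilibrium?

Crew i's FOC: ∂u_i/∂g_i = α_i − g_i = 0, so g_i* = α_i.
NE contributions = (2, 4, 4); G = 10.
u_3 = α_3·G − ½·(g_3)² = 4·10 − ½·4² = 32.

32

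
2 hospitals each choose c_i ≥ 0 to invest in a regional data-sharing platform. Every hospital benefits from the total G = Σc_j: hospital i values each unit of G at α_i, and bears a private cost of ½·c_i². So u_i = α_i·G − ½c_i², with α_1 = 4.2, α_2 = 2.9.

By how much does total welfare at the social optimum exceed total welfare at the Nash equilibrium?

13.025

Hospital i's FOC: ∂u_i/∂c_i = α_i − c_i = 0, so c_i* = α_i.
NE contributions = (4.2, 2.9); G = 7.1.
W^NE = (Σα)·G − ½Σα_i² = 7.1² − ½·26.05 = 37.385.
Planner sets c_i = Σα_j = 7.1 for every i, so G^SO = 2·7.1 = 14.2.
W^SO = (Σα)·G^SO − ½·2·(Σα)² = (2/2)·7.1² = 50.41.
Deadweight loss = W^SO − W^NE = 13.025.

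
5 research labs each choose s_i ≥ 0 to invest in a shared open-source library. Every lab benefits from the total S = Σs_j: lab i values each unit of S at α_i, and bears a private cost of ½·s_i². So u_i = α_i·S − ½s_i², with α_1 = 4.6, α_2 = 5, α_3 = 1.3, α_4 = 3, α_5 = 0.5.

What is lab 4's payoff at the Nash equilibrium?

38.7

Lab i's FOC: ∂u_i/∂s_i = α_i − s_i = 0, so s_i* = α_i.
NE contributions = (4.6, 5, 1.3, 3, 0.5); S = 14.4.
u_4 = α_4·S − ½·(s_4)² = 3·14.4 − ½·3² = 38.7.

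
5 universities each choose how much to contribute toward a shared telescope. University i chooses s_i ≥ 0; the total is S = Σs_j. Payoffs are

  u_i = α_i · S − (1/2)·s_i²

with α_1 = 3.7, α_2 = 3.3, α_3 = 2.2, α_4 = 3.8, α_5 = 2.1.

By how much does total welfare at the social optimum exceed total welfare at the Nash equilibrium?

366.15

University i's FOC: ∂u_i/∂s_i = α_i − s_i = 0, so s_i* = α_i.
NE contributions = (3.7, 3.3, 2.2, 3.8, 2.1); S = 15.1.
W^NE = (Σα)·S − ½Σα_i² = 15.1² − ½·48.27 = 203.875.
Planner sets s_i = Σα_j = 15.1 for every i, so S^SO = 5·15.1 = 75.5.
W^SO = (Σα)·S^SO − ½·5·(Σα)² = (5/2)·15.1² = 570.025.
Deadweight loss = W^SO − W^NE = 366.15.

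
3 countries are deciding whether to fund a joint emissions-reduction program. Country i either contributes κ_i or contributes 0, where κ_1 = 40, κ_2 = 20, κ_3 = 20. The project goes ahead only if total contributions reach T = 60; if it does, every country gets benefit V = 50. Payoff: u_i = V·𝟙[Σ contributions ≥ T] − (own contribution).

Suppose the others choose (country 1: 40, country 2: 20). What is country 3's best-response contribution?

Others' total = 60 ≥ 60; contributing adds cost 20 for no extra benefit.
Best response: 0.

0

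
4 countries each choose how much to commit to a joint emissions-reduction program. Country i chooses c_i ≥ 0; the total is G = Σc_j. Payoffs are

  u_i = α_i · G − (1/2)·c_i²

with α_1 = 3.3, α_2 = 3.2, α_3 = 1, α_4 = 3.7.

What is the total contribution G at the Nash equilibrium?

11.2

Country i's FOC: ∂u_i/∂c_i = α_i − c_i = 0, so c_i* = α_i.
NE contributions = (3.3, 3.2, 1, 3.7); G = 11.2.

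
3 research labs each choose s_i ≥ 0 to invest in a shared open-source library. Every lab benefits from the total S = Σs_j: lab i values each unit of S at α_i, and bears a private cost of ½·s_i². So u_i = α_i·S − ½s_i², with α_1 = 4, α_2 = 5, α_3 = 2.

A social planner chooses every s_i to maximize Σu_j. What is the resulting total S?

Planner FOC: ∂(Σu_j)/∂s_i = (Σα_j) − s_i = 0, so s_i^SO = Σα_j = 11 for every i; S^SO = 33.

33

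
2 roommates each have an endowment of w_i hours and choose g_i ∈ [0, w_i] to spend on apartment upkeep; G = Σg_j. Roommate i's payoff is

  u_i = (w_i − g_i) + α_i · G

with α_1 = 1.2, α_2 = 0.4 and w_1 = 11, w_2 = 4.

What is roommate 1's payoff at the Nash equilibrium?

∂u_i/∂g_i = α_i − 1, so roommate i contributes w_i if α_i > 1, else 0.
α_i > 1 for i ∈ {1}; NE contributions (11, 0), G = 11.
u_1 = (11 − 11) + 1.2·11 = 13.2.

13.2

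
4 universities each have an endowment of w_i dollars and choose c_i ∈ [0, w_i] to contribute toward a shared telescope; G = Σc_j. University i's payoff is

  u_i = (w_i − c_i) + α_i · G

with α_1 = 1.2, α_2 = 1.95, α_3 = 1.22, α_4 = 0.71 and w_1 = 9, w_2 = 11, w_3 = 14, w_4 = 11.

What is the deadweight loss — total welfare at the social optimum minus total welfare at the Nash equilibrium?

44.88

∂u_i/∂c_i = α_i − 1, so university i contributes w_i if α_i > 1, else 0.
α_i > 1 for i ∈ {1, 2, 3}; NE contributions (9, 11, 14, 0), G = 34.
W^NE = Σw_i − G^NE + (Σα_i)·G^NE = 45 + 4.08·34 = 183.72.
Planner: ∂(Σu_j)/∂c_i = Σα_j − 1 = 4.08 > 0, so everyone contributes w_i; G^SO = 45, W^SO = 45 + 4.08·45 = 228.6.
Deadweight loss = 44.88.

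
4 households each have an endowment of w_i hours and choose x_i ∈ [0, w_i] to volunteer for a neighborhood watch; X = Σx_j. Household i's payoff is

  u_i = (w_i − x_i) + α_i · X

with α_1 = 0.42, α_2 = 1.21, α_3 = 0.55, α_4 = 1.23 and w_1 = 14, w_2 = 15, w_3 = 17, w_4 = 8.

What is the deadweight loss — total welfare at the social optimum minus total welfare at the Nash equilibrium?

74.71

∂u_i/∂x_i = α_i − 1, so household i contributes w_i if α_i > 1, else 0.
α_i > 1 for i ∈ {2, 4}; NE contributions (0, 15, 0, 8), X = 23.
W^NE = Σw_i − X^NE + (Σα_i)·X^NE = 54 + 2.41·23 = 109.43.
Planner: ∂(Σu_j)/∂x_i = Σα_j − 1 = 2.41 > 0, so everyone contributes w_i; X^SO = 54, W^SO = 54 + 2.41·54 = 184.14.
Deadweight loss = 74.71.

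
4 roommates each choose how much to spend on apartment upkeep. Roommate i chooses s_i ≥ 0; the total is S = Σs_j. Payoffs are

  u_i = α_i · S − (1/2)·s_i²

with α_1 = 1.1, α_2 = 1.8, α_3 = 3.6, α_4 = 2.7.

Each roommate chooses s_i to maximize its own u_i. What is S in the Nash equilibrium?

Roommate i's FOC: ∂u_i/∂s_i = α_i − s_i = 0, so s_i* = α_i.
NE contributions = (1.1, 1.8, 3.6, 2.7); S = 9.2.

9.2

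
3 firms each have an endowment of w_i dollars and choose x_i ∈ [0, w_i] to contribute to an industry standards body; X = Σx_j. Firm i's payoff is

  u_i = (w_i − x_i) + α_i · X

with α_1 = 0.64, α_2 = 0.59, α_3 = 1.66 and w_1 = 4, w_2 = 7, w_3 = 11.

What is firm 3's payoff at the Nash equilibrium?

∂u_i/∂x_i = α_i − 1, so firm i contributes w_i if α_i > 1, else 0.
α_i > 1 for i ∈ {3}; NE contributions (0, 0, 11), X = 11.
u_3 = (11 − 11) + 1.66·11 = 18.26.

18.26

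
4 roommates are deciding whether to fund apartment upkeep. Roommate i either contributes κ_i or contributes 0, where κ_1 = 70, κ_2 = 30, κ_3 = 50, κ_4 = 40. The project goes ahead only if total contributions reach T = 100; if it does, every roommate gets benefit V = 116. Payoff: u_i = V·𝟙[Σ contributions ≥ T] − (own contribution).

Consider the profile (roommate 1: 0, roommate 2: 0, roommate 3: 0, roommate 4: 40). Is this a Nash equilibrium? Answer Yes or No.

No

Total = 40 < 100: not provided.
Roommate 1 (pledges 0, payoff 0): pledging 70 → total 110, payoff 46. Profitable deviation.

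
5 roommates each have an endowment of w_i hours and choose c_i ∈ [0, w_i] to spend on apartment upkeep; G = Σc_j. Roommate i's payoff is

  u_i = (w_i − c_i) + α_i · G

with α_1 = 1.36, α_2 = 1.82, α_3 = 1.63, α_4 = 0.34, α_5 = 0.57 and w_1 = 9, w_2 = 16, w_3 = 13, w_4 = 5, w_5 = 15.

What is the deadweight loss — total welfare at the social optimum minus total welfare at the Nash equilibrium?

∂u_i/∂c_i = α_i − 1, so roommate i contributes w_i if α_i > 1, else 0.
α_i > 1 for i ∈ {1, 2, 3}; NE contributions (9, 16, 13, 0, 0), G = 38.
W^NE = Σw_i − G^NE + (Σα_i)·G^NE = 58 + 4.72·38 = 237.36.
Planner: ∂(Σu_j)/∂c_i = Σα_j − 1 = 4.72 > 0, so everyone contributes w_i; G^SO = 58, W^SO = 58 + 4.72·58 = 331.76.
Deadweight loss = 94.4.

94.4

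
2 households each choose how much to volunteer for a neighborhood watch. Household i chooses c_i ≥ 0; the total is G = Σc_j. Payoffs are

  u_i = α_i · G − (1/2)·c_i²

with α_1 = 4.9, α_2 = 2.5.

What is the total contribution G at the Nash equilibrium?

7.4

Household i's FOC: ∂u_i/∂c_i = α_i − c_i = 0, so c_i* = α_i.
NE contributions = (4.9, 2.5); G = 7.4.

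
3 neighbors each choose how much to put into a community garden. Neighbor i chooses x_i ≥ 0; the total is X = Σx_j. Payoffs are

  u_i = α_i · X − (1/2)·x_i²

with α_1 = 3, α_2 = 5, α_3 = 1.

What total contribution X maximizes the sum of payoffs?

Planner FOC: ∂(Σu_j)/∂x_i = (Σα_j) − x_i = 0, so x_i^SO = Σα_j = 9 for every i; X^SO = 27.

27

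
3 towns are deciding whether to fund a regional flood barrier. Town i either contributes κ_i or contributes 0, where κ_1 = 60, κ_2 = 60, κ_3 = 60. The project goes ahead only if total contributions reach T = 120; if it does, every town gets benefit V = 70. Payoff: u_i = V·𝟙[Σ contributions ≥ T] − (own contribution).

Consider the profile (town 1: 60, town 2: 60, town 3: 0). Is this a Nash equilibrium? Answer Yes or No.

Total = 120 ≥ 120: provided.
Town 1 (pledges 60, payoff 10): dropping to 0 → total 60, payoff 0. No gain.
Town 2 (pledges 60, payoff 10): dropping to 0 → total 60, payoff 0. No gain.
Town 3 (pledges 0, payoff 70): pledging 60 → total 180, payoff 10. No gain.

Yes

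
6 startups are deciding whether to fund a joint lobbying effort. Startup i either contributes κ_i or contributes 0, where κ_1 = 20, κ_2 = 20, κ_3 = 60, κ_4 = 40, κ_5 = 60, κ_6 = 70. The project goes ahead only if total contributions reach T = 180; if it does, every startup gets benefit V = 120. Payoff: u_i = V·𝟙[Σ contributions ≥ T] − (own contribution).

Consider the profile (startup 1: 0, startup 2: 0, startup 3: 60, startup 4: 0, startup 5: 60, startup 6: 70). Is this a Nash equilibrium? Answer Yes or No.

Yes

Total = 190 ≥ 180: provided.
Startup 1 (pledges 0, payoff 120): pledging 20 → total 210, payoff 100. No gain.
Startup 2 (pledges 0, payoff 120): pledging 20 → total 210, payoff 100. No gain.
Startup 3 (pledges 60, payoff 60): dropping to 0 → total 130, payoff 0. No gain.
Startup 4 (pledges 0, payoff 120): pledging 40 → total 230, payoff 80. No gain.
Startup 5 (pledges 60, payoff 60): dropping to 0 → total 130, payoff 0. No gain.
Startup 6 (pledges 70, payoff 50): dropping to 0 → total 120, payoff 0. No gain.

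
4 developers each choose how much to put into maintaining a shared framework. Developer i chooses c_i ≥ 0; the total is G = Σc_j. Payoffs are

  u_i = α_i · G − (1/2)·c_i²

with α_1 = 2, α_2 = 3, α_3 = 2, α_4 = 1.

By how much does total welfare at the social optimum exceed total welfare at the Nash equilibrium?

73

Developer i's FOC: ∂u_i/∂c_i = α_i − c_i = 0, so c_i* = α_i.
NE contributions = (2, 3, 2, 1); G = 8.
W^NE = (Σα)·G − ½Σα_i² = 8² − ½·18 = 55.
Planner sets c_i = Σα_j = 8 for every i, so G^SO = 4·8 = 32.
W^SO = (Σα)·G^SO − ½·4·(Σα)² = (4/2)·8² = 128.
Deadweight loss = W^SO − W^NE = 73.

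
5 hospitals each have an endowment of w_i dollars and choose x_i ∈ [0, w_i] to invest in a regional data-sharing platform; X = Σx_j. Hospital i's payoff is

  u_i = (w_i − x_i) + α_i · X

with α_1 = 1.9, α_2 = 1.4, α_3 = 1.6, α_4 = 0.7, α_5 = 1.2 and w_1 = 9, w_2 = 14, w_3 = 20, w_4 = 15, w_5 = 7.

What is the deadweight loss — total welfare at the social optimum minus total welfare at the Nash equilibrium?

87

∂u_i/∂x_i = α_i − 1, so hospital i contributes w_i if α_i > 1, else 0.
α_i > 1 for i ∈ {1, 2, 3, 5}; NE contributions (9, 14, 20, 0, 7), X = 50.
W^NE = Σw_i − X^NE + (Σα_i)·X^NE = 65 + 5.8·50 = 355.
Planner: ∂(Σu_j)/∂x_i = Σα_j − 1 = 5.8 > 0, so everyone contributes w_i; X^SO = 65, W^SO = 65 + 5.8·65 = 442.
Deadweight loss = 87.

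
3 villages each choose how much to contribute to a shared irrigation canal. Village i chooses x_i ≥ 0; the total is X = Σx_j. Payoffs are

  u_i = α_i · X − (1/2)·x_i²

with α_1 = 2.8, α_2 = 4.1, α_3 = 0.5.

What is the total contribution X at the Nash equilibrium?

7.4

Village i's FOC: ∂u_i/∂x_i = α_i − x_i = 0, so x_i* = α_i.
NE contributions = (2.8, 4.1, 0.5); X = 7.4.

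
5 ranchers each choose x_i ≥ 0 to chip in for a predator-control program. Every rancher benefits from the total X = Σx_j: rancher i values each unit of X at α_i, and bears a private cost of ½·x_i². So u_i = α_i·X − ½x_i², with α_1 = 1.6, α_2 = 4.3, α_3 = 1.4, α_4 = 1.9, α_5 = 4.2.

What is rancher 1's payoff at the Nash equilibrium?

Rancher i's FOC: ∂u_i/∂x_i = α_i − x_i = 0, so x_i* = α_i.
NE contributions = (1.6, 4.3, 1.4, 1.9, 4.2); X = 13.4.
u_1 = α_1·X − ½·(x_1)² = 1.6·13.4 − ½·1.6² = 20.16.

20.16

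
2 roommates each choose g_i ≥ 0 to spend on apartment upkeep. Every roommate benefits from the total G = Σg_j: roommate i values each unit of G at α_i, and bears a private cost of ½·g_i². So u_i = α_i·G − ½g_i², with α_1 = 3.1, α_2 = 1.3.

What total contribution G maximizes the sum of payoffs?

8.8

Planner FOC: ∂(Σu_j)/∂g_i = (Σα_j) − g_i = 0, so g_i^SO = Σα_j = 4.4 for every i; G^SO = 8.8.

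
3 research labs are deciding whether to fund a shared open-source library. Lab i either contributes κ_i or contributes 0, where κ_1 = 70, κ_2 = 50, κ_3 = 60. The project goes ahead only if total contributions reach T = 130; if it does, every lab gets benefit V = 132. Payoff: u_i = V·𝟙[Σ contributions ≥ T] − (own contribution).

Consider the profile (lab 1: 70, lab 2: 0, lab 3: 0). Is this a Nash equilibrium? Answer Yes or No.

No

Total = 70 < 130: not provided.
Lab 1 (pledges 70, payoff -70): dropping to 0 → total 0, payoff 0. Profitable deviation.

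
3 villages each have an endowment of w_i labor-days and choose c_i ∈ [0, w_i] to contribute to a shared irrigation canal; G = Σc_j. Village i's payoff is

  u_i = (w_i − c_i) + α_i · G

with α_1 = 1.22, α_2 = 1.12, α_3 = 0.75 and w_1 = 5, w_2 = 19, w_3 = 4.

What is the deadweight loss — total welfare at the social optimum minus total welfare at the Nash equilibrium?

∂u_i/∂c_i = α_i − 1, so village i contributes w_i if α_i > 1, else 0.
α_i > 1 for i ∈ {1, 2}; NE contributions (5, 19, 0), G = 24.
W^NE = Σw_i − G^NE + (Σα_i)·G^NE = 28 + 2.09·24 = 78.16.
Planner: ∂(Σu_j)/∂c_i = Σα_j − 1 = 2.09 > 0, so everyone contributes w_i; G^SO = 28, W^SO = 28 + 2.09·28 = 86.52.
Deadweight loss = 8.36.

8.36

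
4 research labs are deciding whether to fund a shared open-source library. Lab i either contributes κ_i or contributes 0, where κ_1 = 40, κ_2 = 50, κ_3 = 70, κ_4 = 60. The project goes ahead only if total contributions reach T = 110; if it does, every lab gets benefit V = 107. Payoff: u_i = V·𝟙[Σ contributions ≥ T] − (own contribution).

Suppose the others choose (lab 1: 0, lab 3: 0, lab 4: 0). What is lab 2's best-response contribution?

0

Others' total = 0. Even contributing 50 gives 50 < 110: no benefit either way.
Best response: 0.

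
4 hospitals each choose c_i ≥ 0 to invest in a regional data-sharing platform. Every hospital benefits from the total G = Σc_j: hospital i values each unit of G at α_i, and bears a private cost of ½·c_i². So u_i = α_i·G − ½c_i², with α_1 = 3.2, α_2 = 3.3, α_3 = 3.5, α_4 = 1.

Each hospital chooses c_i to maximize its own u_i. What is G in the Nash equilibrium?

Hospital i's FOC: ∂u_i/∂c_i = α_i − c_i = 0, so c_i* = α_i.
NE contributions = (3.2, 3.3, 3.5, 1); G = 11.

11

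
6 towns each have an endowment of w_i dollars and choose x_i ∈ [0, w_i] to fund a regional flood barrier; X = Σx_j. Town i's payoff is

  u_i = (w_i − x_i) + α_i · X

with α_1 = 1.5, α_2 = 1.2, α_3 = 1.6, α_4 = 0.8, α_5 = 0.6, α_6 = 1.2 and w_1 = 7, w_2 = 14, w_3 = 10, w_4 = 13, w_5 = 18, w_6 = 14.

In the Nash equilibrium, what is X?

∂u_i/∂x_i = α_i − 1, so town i contributes w_i if α_i > 1, else 0.
α_i > 1 for i ∈ {1, 2, 3, 6}; NE contributions (7, 14, 10, 0, 0, 14), X = 45.

45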